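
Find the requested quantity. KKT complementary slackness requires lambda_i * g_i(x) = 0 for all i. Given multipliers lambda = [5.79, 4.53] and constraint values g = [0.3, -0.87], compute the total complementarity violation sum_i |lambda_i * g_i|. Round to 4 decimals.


KKT complementary slackness check:
lambda_1 * g_1 = 5.79 * 0.3 = 1.737
lambda_2 * g_2 = 4.53 * -0.87 = -3.9411
Total violation = 1.737 + 3.9411 = 5.6781


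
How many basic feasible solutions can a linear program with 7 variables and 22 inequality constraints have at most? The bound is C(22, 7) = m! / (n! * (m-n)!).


Each vertex corresponds to some choice of n active constraints out of m, so the number of vertices is at most C(m, n) = m! / (n!(m-n)!).
m = 22, n = 7
Numerator: 22 * 21 * 20 * 19 * 18 * 17 * 16
Denominator: 7! = 5040
C(22, 7) = 170544


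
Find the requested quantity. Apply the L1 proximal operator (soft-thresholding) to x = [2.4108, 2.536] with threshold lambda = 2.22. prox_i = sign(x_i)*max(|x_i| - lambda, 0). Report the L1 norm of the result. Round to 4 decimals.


Soft-thresholding with lambda = 2.22:
prox(2.4108) = sign(2.4108)*max(|2.4108| - 2.22, 0) = 0.1908
prox(2.536) = sign(2.536)*max(|2.536| - 2.22, 0) = 0.316
prox(x) = [0.1908, 0.316]
||prox(x)||_1 = 0.1908 + 0.316 = 0.5068


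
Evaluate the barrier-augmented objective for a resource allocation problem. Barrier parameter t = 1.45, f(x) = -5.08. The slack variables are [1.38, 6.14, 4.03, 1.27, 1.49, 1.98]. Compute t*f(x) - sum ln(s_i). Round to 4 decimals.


Step 1: Compute log-barrier.
ln values: [0.3221, 1.8148, 1.3938, 0.239, 0.3988, 0.6831]
phi = -(0.3221 + 1.8148 + 1.3938 + 0.239 + 0.3988 + 0.6831) = -4.8516
Step 2: Compute augmented objective.
t*f(x) = 1.45*-5.08 = -7.366
Total = -7.366 - 4.8516 = -12.2176


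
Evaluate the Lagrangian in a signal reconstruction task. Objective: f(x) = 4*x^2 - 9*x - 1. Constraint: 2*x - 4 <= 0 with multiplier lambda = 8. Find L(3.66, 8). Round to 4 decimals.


Step 1: Evaluate f(x).
f(3.66) = 4*3.66^2 - 9*3.66 - 1 = 19.6424
Step 2: Evaluate g(x).
g(3.66) = 2*3.66 - 4 = 3.32
Step 3: Compute Lagrangian.
L = 19.6424 + 8*3.32 = 46.2024


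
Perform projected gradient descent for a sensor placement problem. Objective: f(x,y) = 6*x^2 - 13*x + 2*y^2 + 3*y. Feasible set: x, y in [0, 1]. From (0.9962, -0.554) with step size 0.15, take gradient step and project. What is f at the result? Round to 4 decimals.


Step 1: Compute gradient at (0.9962, -0.554).
grad_x = 2*6*0.9962 - 13 = -1.0456
grad_y = 2*2*-0.554 + 3 = 0.784
Step 2: Gradient step.
x_raw = 0.9962 - 0.15*-1.0456 = 1.153
y_raw = -0.554 - 0.15*0.784 = -0.6716
Step 3: Project onto [0, 1].
x_proj = clip(1.153) = 1.0
y_proj = clip(-0.6716) = 0.0
Step 4: Evaluate f.
f(1.0, 0.0) = -7.0


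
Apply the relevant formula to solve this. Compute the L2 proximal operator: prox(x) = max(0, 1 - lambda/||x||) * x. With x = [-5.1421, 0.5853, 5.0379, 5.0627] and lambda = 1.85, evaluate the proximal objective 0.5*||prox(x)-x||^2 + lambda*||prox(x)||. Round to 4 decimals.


Step 1: Compute ||x||.
||x|| = 8.8202
Step 2: Compute scaling factor.
scale = max(0, 1 - 1.85/8.8202) = 0.7903
Step 3: prox(x) = [-4.0636, 0.4625, 3.9812, 4.0008]
||prox(x)|| = 6.9702
Step 4: Proximal objective.
0.5*||prox-x||^2 = 1.7113
lambda*||prox|| = 12.8949
Total = 14.606


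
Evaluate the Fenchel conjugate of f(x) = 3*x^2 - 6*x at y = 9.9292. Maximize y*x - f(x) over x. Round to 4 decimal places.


f*(y) = sup_x {y*x - a*x^2 - b*x} = sup_x {(y-b)*x - a*x^2}
FOC: (y - b) - 2a*x = 0 => x* = (y - b)/(2a)
x* = (9.9292 + 6)/(2*3) = 2.6549
f*(9.9292) = (y-b)^2/(4a) = (9.9292 + 6)^2/(4*3)
= 253.7394/12 = 21.145


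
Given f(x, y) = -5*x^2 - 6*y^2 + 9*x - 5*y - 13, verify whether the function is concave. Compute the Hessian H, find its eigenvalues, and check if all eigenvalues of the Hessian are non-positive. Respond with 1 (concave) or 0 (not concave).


The Hessian of f(x,y) = -5*x^2 - 6*y^2 + 9*x - 5*y - 13 is:
H = [[-10, 0], [0, -12]]
Trace = -10 - 12 = -22
Determinant = -10*-12 - (0)^2 = 120
Discriminant = (-22)^2 - 4*120 = 4.0
Eigenvalues: lambda_1 = -12.0, lambda_2 = -10.0
The function is concave.

1


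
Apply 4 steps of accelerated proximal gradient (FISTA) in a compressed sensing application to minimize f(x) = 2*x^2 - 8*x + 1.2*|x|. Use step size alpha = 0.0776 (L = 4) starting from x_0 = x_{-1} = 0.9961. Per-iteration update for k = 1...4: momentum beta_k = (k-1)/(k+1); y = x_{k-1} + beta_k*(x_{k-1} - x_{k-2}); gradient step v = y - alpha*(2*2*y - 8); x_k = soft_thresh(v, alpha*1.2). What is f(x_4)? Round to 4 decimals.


FISTA on f(x) = 2*x^2 - 8*x + 1.2*|x|
L = 4, alpha = 0.0776
Iteration 1: beta = 0.0, y = 0.9961 + 0.0*(0.9961 - 0.9961) = 0.9961
  grad(y) = -4.0156, v = y - alpha*grad = 1.3077
  prox(v) = soft_thresh(1.3077, 0.0931) = 1.2146
Iteration 2: beta = 0.3333, y = 1.2146 + 0.3333*(1.2146 - 0.9961) = 1.2874
  grad(y) = -2.8503, v = y - alpha*grad = 1.5086
  prox(v) = soft_thresh(1.5086, 0.0931) = 1.4155
Iteration 3: beta = 0.5, y = 1.4155 + 0.5*(1.4155 - 1.2146) = 1.5159
  grad(y) = -1.9363, v = y - alpha*grad = 1.6662
  prox(v) = soft_thresh(1.6662, 0.0931) = 1.5731
Iteration 4: beta = 0.6, y = 1.5731 + 0.6*(1.5731 - 1.4155) = 1.6676
  grad(y) = -1.3295, v = y - alpha*grad = 1.7708
  prox(v) = soft_thresh(1.7708, 0.0931) = 1.6777
f(x_4) = 2*1.6777^2 - 8*1.6777 + 1.2*|1.6777| = -5.779


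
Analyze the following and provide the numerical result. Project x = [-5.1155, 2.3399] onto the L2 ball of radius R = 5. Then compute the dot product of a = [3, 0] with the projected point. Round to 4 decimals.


Step 1: Compute ||x|| (intermediates to 6 decimals).
||x|| = sqrt((-5.1155)^2 + 2.3399^2) = 5.625253
Step 2: Project.
Since ||x|| > R, scale = R/||x|| = 5/5.625253 = 0.888849, proj(x) = scale * x
proj(x) = [-4.546907, 2.079818]
Step 3: Dot product.
a^T * proj(x) = 3*(-4.546907) + 0*2.079818 = -13.6407


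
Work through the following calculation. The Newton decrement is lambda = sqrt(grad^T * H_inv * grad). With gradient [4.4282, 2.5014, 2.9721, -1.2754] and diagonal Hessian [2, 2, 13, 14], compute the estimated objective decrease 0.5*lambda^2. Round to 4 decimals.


Step 1: H is diagonal, so H^(-1) * g = [2.2141, 1.2507, 0.2286, -0.0911].
Step 2: g^T H^(-1) g = sum_i g_i^2 / H_ii
  = (4.4282)^2/2 + (2.5014)^2/2 + (2.9721)^2/13 + (-1.2754)^2/14
  = 9.8045 + 3.1285 + 0.6795 + 0.1162 = 13.7287
Step 3: Objective decrease = 0.5 * g^T H^(-1) g = 6.8643


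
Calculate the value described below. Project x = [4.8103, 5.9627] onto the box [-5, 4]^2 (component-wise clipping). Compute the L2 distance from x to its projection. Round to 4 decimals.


Project each component onto [-5, 4].
clip(4.8103) = 4.0, clip(5.9627) = 4.0
Projection = [4.0, 4.0]
Squared diffs: [0.6566, 3.8522]
Distance = sqrt(4.5088) = 2.1234


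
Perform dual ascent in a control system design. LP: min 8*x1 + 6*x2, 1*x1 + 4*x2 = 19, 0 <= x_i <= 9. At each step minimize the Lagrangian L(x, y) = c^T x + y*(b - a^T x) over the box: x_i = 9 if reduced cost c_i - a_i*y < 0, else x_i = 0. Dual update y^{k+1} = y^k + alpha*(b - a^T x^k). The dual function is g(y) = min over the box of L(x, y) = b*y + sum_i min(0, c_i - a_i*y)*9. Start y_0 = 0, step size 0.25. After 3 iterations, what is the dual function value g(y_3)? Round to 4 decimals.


Dual ascent for LP: min 8*x1 + 6*x2, 1*x1 + 4*x2 = 19, 0 <= x_i <= 9
Step 1: y^k = 0.0, reduced costs: (8.0, 6.0)
  x^k = (0.0, 0.0), subgradient = b - a^T x = 19.0
  y^{k+1} = 0.0 + 0.25*19.0 = 4.75
Step 2: y^k = 4.75, reduced costs: (3.25, -13.0)
  x^k = (0.0, 9.0), subgradient = b - a^T x = -17.0
  y^{k+1} = 4.75 + 0.25*-17.0 = 0.5
Step 3: y^k = 0.5, reduced costs: (7.5, 4.0)
  x^k = (0.0, 0.0), subgradient = b - a^T x = 19.0
  y^{k+1} = 0.5 + 0.25*19.0 = 5.25
Dual objective at y_3 = 5.25: reduced costs (2.75, -15.0), box minimizer x = (0.0, 9.0)
g(y_3) = b*y + (c1 - a1*y)*x1 + (c2 - a2*y)*x2 = 19*5.25 + 2.75*0.0 + (-15.0)*9.0 = 99.75 + 0.0 - 135.0 = -35.25


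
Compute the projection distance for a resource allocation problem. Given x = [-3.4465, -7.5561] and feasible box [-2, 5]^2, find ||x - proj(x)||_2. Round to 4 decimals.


Project each component onto [-2, 5].
clip(-3.4465) = -2.0, clip(-7.5561) = -2.0
Projection = [-2.0, -2.0]
Squared diffs: [2.0924, 30.8702]
Distance = sqrt(32.9626) = 5.7413


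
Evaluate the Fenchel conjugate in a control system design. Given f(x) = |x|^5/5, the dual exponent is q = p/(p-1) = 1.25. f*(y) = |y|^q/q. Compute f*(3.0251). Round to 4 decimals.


The conjugate exponent q satisfies 1/p + 1/q = 1.
p = 5, so q = 5/(5 - 1) = 1.25
|y|^q = 3.0251^1.25 = 3.9896
f*(3.0251) = 3.9896 / 1.25 = 3.1916


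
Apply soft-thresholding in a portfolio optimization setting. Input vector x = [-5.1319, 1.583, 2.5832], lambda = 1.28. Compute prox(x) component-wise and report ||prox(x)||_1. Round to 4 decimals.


Soft-thresholding with lambda = 1.28:
prox(-5.1319) = sign(-5.1319)*max(|-5.1319| - 1.28, 0) = -3.8519
prox(1.583) = sign(1.583)*max(|1.583| - 1.28, 0) = 0.303
prox(2.5832) = sign(2.5832)*max(|2.5832| - 1.28, 0) = 1.3032
prox(x) = [-3.8519, 0.303, 1.3032]
||prox(x)||_1 = 3.8519 + 0.303 + 1.3032 = 5.4581


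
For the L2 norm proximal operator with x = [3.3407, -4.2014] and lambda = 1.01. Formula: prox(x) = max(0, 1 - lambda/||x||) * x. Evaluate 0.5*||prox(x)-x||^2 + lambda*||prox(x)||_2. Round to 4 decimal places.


Step 1: Compute ||x||.
||x|| = 5.3677
Step 2: Compute scaling factor.
scale = max(0, 1 - 1.01/5.3677) = 0.8118
Step 3: prox(x) = [2.7121, -3.4109]
||prox(x)|| = 4.3577
Step 4: Proximal objective.
0.5*||prox-x||^2 = 0.5101
lambda*||prox|| = 4.4013
Total = 4.9113


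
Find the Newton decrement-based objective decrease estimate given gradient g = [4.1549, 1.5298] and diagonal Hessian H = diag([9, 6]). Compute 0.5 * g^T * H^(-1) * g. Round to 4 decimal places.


Step 1: H is diagonal, so H^(-1) * g = [0.4617, 0.255].
Step 2: g^T H^(-1) g = sum_i g_i^2 / H_ii
  = (4.1549)^2/9 + (1.5298)^2/6
  = 1.9181 + 0.39 = 2.3082
Step 3: Objective decrease = 0.5 * g^T H^(-1) g = 1.1541


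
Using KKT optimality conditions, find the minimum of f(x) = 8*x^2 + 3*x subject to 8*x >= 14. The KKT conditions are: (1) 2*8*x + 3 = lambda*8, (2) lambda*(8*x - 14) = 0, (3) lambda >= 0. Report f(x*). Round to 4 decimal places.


Step 1: Try lambda = 0 (constraint inactive).
x_unc = -3/(2*8) = -0.1875
Check: 8*-0.1875 = -1.5 < 14 -- violated!
Step 2: Constraint must be active: 8*x = 14
x* = 14/8 = 1.75
lambda = (2*8*1.75 + 3)/8 = 3.875
Step 3: Compute optimal value.
f(x*) = 8*1.75^2 + 3*1.75 = 29.75


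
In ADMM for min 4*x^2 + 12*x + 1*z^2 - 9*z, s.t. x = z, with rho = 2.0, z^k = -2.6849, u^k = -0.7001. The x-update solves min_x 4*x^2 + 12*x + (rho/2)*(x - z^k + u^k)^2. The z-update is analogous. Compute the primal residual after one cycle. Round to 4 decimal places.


ADMM iteration with rho = 2.0, z^k = -2.6849, u^k = -0.7001
Step 1: x-update.
Minimize 4*x^2 + 12*x + (2.0/2)*(x + 2.6849 - 0.7001)^2
FOC: (2*4 + 2.0)*x = -12 + 2.0*(-2.6849 + 0.7001)
x^{k+1} = -1.597
Step 2: z-update.
Minimize 1*z^2 - 9*z + (2.0/2)*(-1.597 - z - 0.7001)^2
FOC: (2*1 + 2.0)*z = 9 + 2.0*(-1.597 - 0.7001)
z^{k+1} = 1.1015
Step 3: u-update.
u^{k+1} = -0.7001 - 1.597 - 1.1015 = -3.3985
Step 4: Primal residual = |-1.597 - 1.1015| = 2.6984


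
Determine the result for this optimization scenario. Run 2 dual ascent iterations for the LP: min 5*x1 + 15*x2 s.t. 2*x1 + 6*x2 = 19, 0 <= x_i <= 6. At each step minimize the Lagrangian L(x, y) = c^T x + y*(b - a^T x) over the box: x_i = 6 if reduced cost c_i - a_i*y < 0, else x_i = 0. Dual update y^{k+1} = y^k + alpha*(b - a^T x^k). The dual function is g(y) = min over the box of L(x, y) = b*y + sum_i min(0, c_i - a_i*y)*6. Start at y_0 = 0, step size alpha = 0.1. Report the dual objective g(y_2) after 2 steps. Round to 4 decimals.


Dual ascent for LP: min 5*x1 + 15*x2, 2*x1 + 6*x2 = 19, 0 <= x_i <= 6
Step 1: y^k = 0.0, reduced costs: (5.0, 15.0)
  x^k = (0.0, 0.0), subgradient = b - a^T x = 19.0
  y^{k+1} = 0.0 + 0.1*19.0 = 1.9
Step 2: y^k = 1.9, reduced costs: (1.2, 3.6)
  x^k = (0.0, 0.0), subgradient = b - a^T x = 19.0
  y^{k+1} = 1.9 + 0.1*19.0 = 3.8
Dual objective at y_2 = 3.8: reduced costs (-2.6, -7.8), box minimizer x = (6.0, 6.0)
g(y_2) = b*y + (c1 - a1*y)*x1 + (c2 - a2*y)*x2 = 19*3.8 + (-2.6)*6.0 + (-7.8)*6.0 = 72.2 - 15.6 - 46.8 = 9.8


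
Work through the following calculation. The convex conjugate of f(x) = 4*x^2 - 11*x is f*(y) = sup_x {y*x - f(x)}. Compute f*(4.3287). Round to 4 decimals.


f*(y) = sup_x {y*x - a*x^2 - b*x} = sup_x {(y-b)*x - a*x^2}
FOC: (y - b) - 2a*x = 0 => x* = (y - b)/(2a)
x* = (4.3287 + 11)/(2*4) = 1.9161
f*(4.3287) = (y-b)^2/(4a) = (4.3287 + 11)^2/(4*4)
= 234.969/16 = 14.6856


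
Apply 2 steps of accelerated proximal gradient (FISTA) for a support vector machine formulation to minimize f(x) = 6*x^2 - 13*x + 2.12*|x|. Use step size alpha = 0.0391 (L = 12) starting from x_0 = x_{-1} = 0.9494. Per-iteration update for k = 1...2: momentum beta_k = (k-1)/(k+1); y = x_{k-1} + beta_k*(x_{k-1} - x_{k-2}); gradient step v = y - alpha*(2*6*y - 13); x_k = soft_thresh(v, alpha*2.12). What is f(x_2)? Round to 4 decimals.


FISTA on f(x) = 6*x^2 - 13*x + 2.12*|x|
L = 12, alpha = 0.0391
Iteration 1: beta = 0.0, y = 0.9494 + 0.0*(0.9494 - 0.9494) = 0.9494
  grad(y) = -1.6072, v = y - alpha*grad = 1.0122
  prox(v) = soft_thresh(1.0122, 0.0829) = 0.9293
Iteration 2: beta = 0.3333, y = 0.9293 + 0.3333*(0.9293 - 0.9494) = 0.9227
  grad(y) = -1.928, v = y - alpha*grad = 0.9981
  prox(v) = soft_thresh(0.9981, 0.0829) = 0.9152
f(x_2) = 6*0.9152^2 - 13*0.9152 + 2.12*|0.9152| = -4.9318


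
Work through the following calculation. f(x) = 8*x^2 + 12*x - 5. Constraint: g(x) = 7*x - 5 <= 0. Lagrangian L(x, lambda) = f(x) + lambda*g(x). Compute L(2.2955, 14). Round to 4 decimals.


Step 1: Evaluate f(x).
f(2.2955) = 8*2.2955^2 + 12*2.2955 - 5 = 64.7006
Step 2: Evaluate g(x).
g(2.2955) = 7*2.2955 - 5 = 11.0685
Step 3: Compute Lagrangian.
L = 64.7006 + 14*11.0685 = 219.6596


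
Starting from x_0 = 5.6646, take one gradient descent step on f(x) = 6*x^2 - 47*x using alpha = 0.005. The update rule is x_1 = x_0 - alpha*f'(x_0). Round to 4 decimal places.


We compute the gradient at x_0 and apply the update.
f'(x) = 12*x - 47
f'(5.6646) = 12*5.6646 - 47 = 20.9752
x_1 = 5.6646 - 0.005*20.9752 = 5.5597


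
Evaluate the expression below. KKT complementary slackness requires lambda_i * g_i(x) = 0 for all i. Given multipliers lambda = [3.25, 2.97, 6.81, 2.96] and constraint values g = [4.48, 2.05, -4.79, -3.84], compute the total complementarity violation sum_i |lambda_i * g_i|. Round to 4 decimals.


KKT complementary slackness check:
lambda_1 * g_1 = 3.25 * 4.48 = 14.56
lambda_2 * g_2 = 2.97 * 2.05 = 6.0885
lambda_3 * g_3 = 6.81 * -4.79 = -32.6199
lambda_4 * g_4 = 2.96 * -3.84 = -11.3664
Total violation = 14.56 + 6.0885 + 32.6199 + 11.3664 = 64.6348


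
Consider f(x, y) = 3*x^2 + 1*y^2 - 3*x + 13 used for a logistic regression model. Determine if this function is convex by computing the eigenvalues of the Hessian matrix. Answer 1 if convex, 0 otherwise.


The Hessian of f(x,y) = 3*x^2 + 1*y^2 - 3*x + 13 is:
H = [[6, 0], [0, 2]]
Trace = 6 + 2 = 8
Determinant = 6*2 - (0)^2 = 12
Discriminant = (8)^2 - 4*12 = 16.0
Eigenvalues: lambda_1 = 2.0, lambda_2 = 6.0
The function is convex.

1


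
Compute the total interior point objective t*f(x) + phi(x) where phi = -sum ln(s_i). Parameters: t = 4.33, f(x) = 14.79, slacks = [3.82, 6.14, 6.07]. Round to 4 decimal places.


Step 1: Compute log-barrier.
ln values: [1.3403, 1.8148, 1.8034]
phi = -(1.3403 + 1.8148 + 1.8034) = -4.9584
Step 2: Compute augmented objective.
t*f(x) = 4.33*14.79 = 64.0407
Total = 64.0407 - 4.9584 = 59.0823


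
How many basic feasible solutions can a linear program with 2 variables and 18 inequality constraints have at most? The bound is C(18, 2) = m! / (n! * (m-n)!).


Each vertex corresponds to some choice of n active constraints out of m, so the number of vertices is at most C(m, n) = m! / (n!(m-n)!).
m = 18, n = 2
Numerator: 18 * 17
Denominator: 2! = 2
C(18, 2) = 153


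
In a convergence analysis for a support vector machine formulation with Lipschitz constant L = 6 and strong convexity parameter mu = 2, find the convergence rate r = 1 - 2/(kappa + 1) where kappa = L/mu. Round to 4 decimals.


Step 1: Compute the condition number.
kappa = L/mu = 6/2 = 3.0
Step 2: Compute the convergence rate.
r = 1 - 2/(kappa + 1) = 1 - 2*mu/(L + mu) = (L - mu)/(L + mu) = 4/8 = 0.5


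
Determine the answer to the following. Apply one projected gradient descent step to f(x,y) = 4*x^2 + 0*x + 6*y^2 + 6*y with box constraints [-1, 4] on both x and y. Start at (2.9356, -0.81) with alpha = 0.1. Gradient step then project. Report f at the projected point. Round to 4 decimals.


Step 1: Compute gradient at (2.9356, -0.81).
grad_x = 2*4*2.9356 + 0 = 23.4848
grad_y = 2*6*-0.81 + 6 = -3.72
Step 2: Gradient step.
x_raw = 2.9356 - 0.1*23.4848 = 0.5871
y_raw = -0.81 - 0.1*-3.72 = -0.438
Step 3: Project onto [-1, 4].
x_proj = clip(0.5871) = 0.5871
y_proj = clip(-0.438) = -0.438
Step 4: Evaluate f.
f(0.5871, -0.438) = -0.0981


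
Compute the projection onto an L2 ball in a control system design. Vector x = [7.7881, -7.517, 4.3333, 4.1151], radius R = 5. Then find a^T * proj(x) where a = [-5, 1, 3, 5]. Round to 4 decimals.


Step 1: Compute ||x|| (intermediates to 6 decimals).
||x|| = sqrt(7.7881^2 + (-7.517)^2 + 4.3333^2 + 4.1151^2) = 12.364115
Step 2: Project.
Since ||x|| > R, scale = R/||x|| = 5/12.364115 = 0.404396, proj(x) = scale * x
proj(x) = [3.149476, -3.039845, 1.752369, 1.66413]
Step 3: Dot product.
a^T * proj(x) = -5*3.149476 + 1*(-3.039845) + 3*1.752369 + 5*1.66413 = -5.2095


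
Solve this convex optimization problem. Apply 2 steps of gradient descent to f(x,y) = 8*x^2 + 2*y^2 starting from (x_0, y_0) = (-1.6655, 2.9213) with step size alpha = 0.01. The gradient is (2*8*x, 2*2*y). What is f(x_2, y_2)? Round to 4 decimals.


Gradient descent on f(x,y) = 8*x^2 + 2*y^2.
Starting point: (-1.6655, 2.9213), alpha = 0.01
Step 1: grad_x = 2*8*-1.6655 = -26.648, grad_y = 2*2*2.9213 = 11.6852
  x_1 = -1.6655 - 0.01*-26.648 = -1.399
  y_1 = 2.9213 - 0.01*11.6852 = 2.8044
Step 2: grad_x = 2*8*-1.399 = -22.3843, grad_y = 2*2*2.8044 = 11.2178
  x_2 = -1.399 - 0.01*-22.3843 = -1.1752
  y_2 = 2.8044 - 0.01*11.2178 = 2.6923
f(-1.1752, 2.6923) = 8*(-1.1752)^2 + 2*2.6923^2 = 25.545


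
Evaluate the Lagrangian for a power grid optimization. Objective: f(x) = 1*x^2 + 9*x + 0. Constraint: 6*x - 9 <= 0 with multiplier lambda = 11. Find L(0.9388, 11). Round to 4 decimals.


Step 1: Evaluate f(x).
f(0.9388) = 1*0.9388^2 + 9*0.9388 + 0 = 9.3305
Step 2: Evaluate g(x).
g(0.9388) = 6*0.9388 - 9 = -3.3672
Step 3: Compute Lagrangian.
L = 9.3305 + 11*-3.3672 = -27.7087


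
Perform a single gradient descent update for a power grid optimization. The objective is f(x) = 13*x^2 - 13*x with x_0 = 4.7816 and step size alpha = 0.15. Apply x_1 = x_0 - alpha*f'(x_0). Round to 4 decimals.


We compute the gradient at x_0 and apply the update.
f'(x) = 26*x - 13
f'(4.7816) = 26*4.7816 - 13 = 111.3216
x_1 = 4.7816 - 0.15*111.3216 = -11.9166


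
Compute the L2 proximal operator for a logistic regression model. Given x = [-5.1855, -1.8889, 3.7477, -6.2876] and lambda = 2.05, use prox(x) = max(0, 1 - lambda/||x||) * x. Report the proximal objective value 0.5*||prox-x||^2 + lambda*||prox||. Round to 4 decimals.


Step 1: Compute ||x||.
||x|| = 9.1671
Step 2: Compute scaling factor.
scale = max(0, 1 - 2.05/9.1671) = 0.7764
Step 3: prox(x) = [-4.0259, -1.4665, 2.9096, -4.8815]
||prox(x)|| = 7.1171
Step 4: Proximal objective.
0.5*||prox-x||^2 = 2.1013
lambda*||prox|| = 14.5901
Total = 16.6914


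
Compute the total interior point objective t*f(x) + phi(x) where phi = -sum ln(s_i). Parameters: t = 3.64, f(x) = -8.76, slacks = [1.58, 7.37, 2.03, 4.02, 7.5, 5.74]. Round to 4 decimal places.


Step 1: Compute log-barrier.
ln values: [0.4574, 1.9974, 0.708, 1.3913, 2.0149, 1.7475]
phi = -(0.4574 + 1.9974 + 0.708 + 1.3913 + 2.0149 + 1.7475) = -8.3165
Step 2: Compute augmented objective.
t*f(x) = 3.64*-8.76 = -31.8864
Total = -31.8864 - 8.3165 = -40.2029


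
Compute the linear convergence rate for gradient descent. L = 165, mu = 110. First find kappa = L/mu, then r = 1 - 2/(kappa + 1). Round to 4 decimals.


Step 1: Compute the condition number.
kappa = L/mu = 165/110 = 1.5
Step 2: Compute the convergence rate.
r = 1 - 2/(kappa + 1) = 1 - 2*mu/(L + mu) = (L - mu)/(L + mu) = 55/275 = 0.2


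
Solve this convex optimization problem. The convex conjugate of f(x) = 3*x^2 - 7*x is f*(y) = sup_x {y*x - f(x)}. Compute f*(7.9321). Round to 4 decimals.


f*(y) = sup_x {y*x - a*x^2 - b*x} = sup_x {(y-b)*x - a*x^2}
FOC: (y - b) - 2a*x = 0 => x* = (y - b)/(2a)
x* = (7.9321 + 7)/(2*3) = 2.4887
f*(7.9321) = (y-b)^2/(4a) = (7.9321 + 7)^2/(4*3)
= 222.9676/12 = 18.5806


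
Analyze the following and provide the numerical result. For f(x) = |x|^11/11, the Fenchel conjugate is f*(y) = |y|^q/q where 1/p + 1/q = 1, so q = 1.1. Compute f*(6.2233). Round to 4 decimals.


The conjugate exponent q satisfies 1/p + 1/q = 1.
p = 11, so q = 11/(11 - 1) = 1.1
|y|^q = 6.2233^1.1 = 7.4718
f*(6.2233) = 7.4718 / 1.1 = 6.7925


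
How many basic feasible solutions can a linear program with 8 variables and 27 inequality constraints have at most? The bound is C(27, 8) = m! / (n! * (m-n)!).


Each vertex corresponds to some choice of n active constraints out of m, so the number of vertices is at most C(m, n) = m! / (n!(m-n)!).
m = 27, n = 8
Numerator: 27 * 26 * 25 * 24 * 23 * 22 * 21 * 20
Denominator: 8! = 40320
C(27, 8) = 2220075


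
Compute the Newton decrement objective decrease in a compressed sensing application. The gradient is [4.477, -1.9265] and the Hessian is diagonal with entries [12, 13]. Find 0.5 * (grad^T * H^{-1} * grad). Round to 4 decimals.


Step 1: H is diagonal, so H^(-1) * g = [0.3731, -0.1482].
Step 2: g^T H^(-1) g = sum_i g_i^2 / H_ii
  = (4.477)^2/12 + (-1.9265)^2/13
  = 1.6703 + 0.2855 = 1.9558
Step 3: Objective decrease = 0.5 * g^T H^(-1) g = 0.9779


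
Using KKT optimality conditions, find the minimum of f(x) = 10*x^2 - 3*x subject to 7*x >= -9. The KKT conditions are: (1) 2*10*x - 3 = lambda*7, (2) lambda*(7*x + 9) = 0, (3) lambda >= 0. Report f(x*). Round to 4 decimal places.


Step 1: Try lambda = 0 (constraint inactive).
Stationarity: 2*10*x - 3 = 0
x* = 3/(2*10) = 0.15
Check constraint: 7*0.15 = 1.05 >= -9 -- satisfied.
Step 2: Compute optimal value.
f(x*) = 10*0.15^2 - 3*0.15 = -0.225


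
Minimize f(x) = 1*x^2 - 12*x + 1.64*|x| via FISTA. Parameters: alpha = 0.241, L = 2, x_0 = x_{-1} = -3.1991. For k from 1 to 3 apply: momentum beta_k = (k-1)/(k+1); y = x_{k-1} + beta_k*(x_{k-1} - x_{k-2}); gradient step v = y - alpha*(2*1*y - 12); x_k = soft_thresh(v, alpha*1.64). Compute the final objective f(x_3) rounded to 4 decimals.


FISTA on f(x) = 1*x^2 - 12*x + 1.64*|x|
L = 2, alpha = 0.241
Iteration 1: beta = 0.0, y = -3.1991 + 0.0*(-3.1991 + 3.1991) = -3.1991
  grad(y) = -18.3982, v = y - alpha*grad = 1.2349
  prox(v) = soft_thresh(1.2349, 0.3952) = 0.8396
Iteration 2: beta = 0.3333, y = 0.8396 + 0.3333*(0.8396 + 3.1991) = 2.1859
  grad(y) = -7.6283, v = y - alpha*grad = 4.0243
  prox(v) = soft_thresh(4.0243, 0.3952) = 3.629
Iteration 3: beta = 0.5, y = 3.629 + 0.5*(3.629 - 0.8396) = 5.0237
  grad(y) = -1.9525, v = y - alpha*grad = 5.4943
  prox(v) = soft_thresh(5.4943, 0.3952) = 5.0991
f(x_3) = 1*5.0991^2 - 12*5.0991 + 1.64*|5.0991| = -26.8258


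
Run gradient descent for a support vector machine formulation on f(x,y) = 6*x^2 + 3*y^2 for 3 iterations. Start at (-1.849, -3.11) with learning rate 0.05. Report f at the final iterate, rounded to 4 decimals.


Gradient descent on f(x,y) = 6*x^2 + 3*y^2.
Starting point: (-1.849, -3.11), alpha = 0.05
Step 1: grad_x = 2*6*-1.849 = -22.188, grad_y = 2*3*-3.11 = -18.66
  x_1 = -1.849 - 0.05*-22.188 = -0.7396
  y_1 = -3.11 - 0.05*-18.66 = -2.177
Step 2: grad_x = 2*6*-0.7396 = -8.8752, grad_y = 2*3*-2.177 = -13.062
  x_2 = -0.7396 - 0.05*-8.8752 = -0.2958
  y_2 = -2.177 - 0.05*-13.062 = -1.5239
Step 3: grad_x = 2*6*-0.2958 = -3.5501, grad_y = 2*3*-1.5239 = -9.1434
  x_3 = -0.2958 - 0.05*-3.5501 = -0.1183
  y_3 = -1.5239 - 0.05*-9.1434 = -1.0667
f(-0.1183, -1.0667) = 6*(-0.1183)^2 + 3*(-1.0667)^2 = 3.4978


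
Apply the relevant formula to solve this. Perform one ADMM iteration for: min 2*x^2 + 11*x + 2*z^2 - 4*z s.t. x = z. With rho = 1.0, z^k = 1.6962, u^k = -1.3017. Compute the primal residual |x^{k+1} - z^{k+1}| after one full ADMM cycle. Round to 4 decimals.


ADMM iteration with rho = 1.0, z^k = 1.6962, u^k = -1.3017
Step 1: x-update.
Minimize 2*x^2 + 11*x + (1.0/2)*(x - 1.6962 - 1.3017)^2
FOC: (2*2 + 1.0)*x = -11 + 1.0*(1.6962 + 1.3017)
x^{k+1} = -1.6004
Step 2: z-update.
Minimize 2*z^2 - 4*z + (1.0/2)*(-1.6004 - z - 1.3017)^2
FOC: (2*2 + 1.0)*z = 4 + 1.0*(-1.6004 - 1.3017)
z^{k+1} = 0.2196
Step 3: u-update.
u^{k+1} = -1.3017 - 1.6004 - 0.2196 = -3.1217
Step 4: Primal residual = |-1.6004 - 0.2196| = 1.82


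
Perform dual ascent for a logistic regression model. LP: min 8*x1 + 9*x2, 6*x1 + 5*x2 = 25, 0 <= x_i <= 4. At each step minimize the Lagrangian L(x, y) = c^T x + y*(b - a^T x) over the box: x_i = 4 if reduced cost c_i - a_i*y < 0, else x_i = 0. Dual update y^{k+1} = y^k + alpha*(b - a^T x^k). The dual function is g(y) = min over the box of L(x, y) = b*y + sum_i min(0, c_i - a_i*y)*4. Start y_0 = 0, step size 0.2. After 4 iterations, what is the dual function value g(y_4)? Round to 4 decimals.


Dual ascent for LP: min 8*x1 + 9*x2, 6*x1 + 5*x2 = 25, 0 <= x_i <= 4
Step 1: y^k = 0.0, reduced costs: (8.0, 9.0)
  x^k = (0.0, 0.0), subgradient = b - a^T x = 25.0
  y^{k+1} = 0.0 + 0.2*25.0 = 5.0
Step 2: y^k = 5.0, reduced costs: (-22.0, -16.0)
  x^k = (4.0, 4.0), subgradient = b - a^T x = -19.0
  y^{k+1} = 5.0 + 0.2*-19.0 = 1.2
Step 3: y^k = 1.2, reduced costs: (0.8, 3.0)
  x^k = (0.0, 0.0), subgradient = b - a^T x = 25.0
  y^{k+1} = 1.2 + 0.2*25.0 = 6.2
Step 4: y^k = 6.2, reduced costs: (-29.2, -22.0)
  x^k = (4.0, 4.0), subgradient = b - a^T x = -19.0
  y^{k+1} = 6.2 + 0.2*-19.0 = 2.4
Dual objective at y_4 = 2.4: reduced costs (-6.4, -3.0), box minimizer x = (4.0, 4.0)
g(y_4) = b*y + (c1 - a1*y)*x1 + (c2 - a2*y)*x2 = 25*2.4 + (-6.4)*4.0 + (-3.0)*4.0 = 60.0 - 25.6 - 12.0 = 22.4


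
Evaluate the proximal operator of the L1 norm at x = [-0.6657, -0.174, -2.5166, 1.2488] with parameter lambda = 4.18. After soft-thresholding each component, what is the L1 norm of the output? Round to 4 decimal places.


Soft-thresholding with lambda = 4.18:
prox(-0.6657) = sign(-0.6657)*max(|-0.6657| - 4.18, 0) = 0.0
prox(-0.174) = sign(-0.174)*max(|-0.174| - 4.18, 0) = 0.0
prox(-2.5166) = sign(-2.5166)*max(|-2.5166| - 4.18, 0) = 0.0
prox(1.2488) = sign(1.2488)*max(|1.2488| - 4.18, 0) = 0.0
prox(x) = [0.0, 0.0, 0.0, 0.0]
||prox(x)||_1 = 0.0 + 0.0 + 0.0 + 0.0 = 0.0


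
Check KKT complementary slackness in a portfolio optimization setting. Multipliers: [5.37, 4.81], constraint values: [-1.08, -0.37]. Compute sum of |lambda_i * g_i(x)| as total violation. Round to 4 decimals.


KKT complementary slackness check:
lambda_1 * g_1 = 5.37 * -1.08 = -5.7996
lambda_2 * g_2 = 4.81 * -0.37 = -1.7797
Total violation = 5.7996 + 1.7797 = 7.5793


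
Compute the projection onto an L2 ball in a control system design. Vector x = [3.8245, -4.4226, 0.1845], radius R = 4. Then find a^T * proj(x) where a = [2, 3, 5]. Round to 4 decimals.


Step 1: Compute ||x|| (intermediates to 6 decimals).
||x|| = sqrt(3.8245^2 + (-4.4226)^2 + 0.1845^2) = 5.849806
Step 2: Project.
Since ||x|| > R, scale = R/||x|| = 4/5.849806 = 0.683783, proj(x) = scale * x
proj(x) = [2.615128, -3.024099, 0.126158]
Step 3: Dot product.
a^T * proj(x) = 2*2.615128 + 3*(-3.024099) + 5*0.126158 = -3.2113


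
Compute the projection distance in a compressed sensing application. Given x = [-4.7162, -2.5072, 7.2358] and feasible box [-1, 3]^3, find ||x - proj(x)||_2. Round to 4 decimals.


Project each component onto [-1, 3].
clip(-4.7162) = -1.0, clip(-2.5072) = -1.0, clip(7.2358) = 3.0
Projection = [-1.0, -1.0, 3.0]
Squared diffs: [13.8101, 2.2717, 17.942]
Distance = sqrt(34.0238) = 5.833


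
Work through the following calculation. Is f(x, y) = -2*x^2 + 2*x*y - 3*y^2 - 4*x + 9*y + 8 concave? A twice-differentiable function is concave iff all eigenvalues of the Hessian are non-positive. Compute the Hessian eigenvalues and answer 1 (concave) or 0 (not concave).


The Hessian of f(x,y) = -2*x^2 + 2*x*y - 3*y^2 - 4*x + 9*y + 8 is:
H = [[-4, 2], [2, -6]]
Trace = -4 - 6 = -10
Determinant = -4*-6 - (2)^2 = 20
Discriminant = (-10)^2 - 4*20 = 20.0
Eigenvalues: lambda_1 = -7.2361, lambda_2 = -2.7639
The function is concave.

1


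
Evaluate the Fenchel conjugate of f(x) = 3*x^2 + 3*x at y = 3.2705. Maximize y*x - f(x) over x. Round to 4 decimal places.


f*(y) = sup_x {y*x - a*x^2 - b*x} = sup_x {(y-b)*x - a*x^2}
FOC: (y - b) - 2a*x = 0 => x* = (y - b)/(2a)
x* = (3.2705 - 3)/(2*3) = 0.0451
f*(3.2705) = (y-b)^2/(4a) = (3.2705 - 3)^2/(4*3)
= 0.0732/12 = 0.0061


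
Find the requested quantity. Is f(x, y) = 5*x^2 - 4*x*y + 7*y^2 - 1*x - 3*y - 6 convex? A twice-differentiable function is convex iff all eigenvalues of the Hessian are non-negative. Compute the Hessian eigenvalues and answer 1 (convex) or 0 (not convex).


The Hessian of f(x,y) = 5*x^2 - 4*x*y + 7*y^2 - 1*x - 3*y - 6 is:
H = [[10, -4], [-4, 14]]
Trace = 10 + 14 = 24
Determinant = 10*14 - (-4)^2 = 124
Discriminant = (24)^2 - 4*124 = 80.0
Eigenvalues: lambda_1 = 7.5279, lambda_2 = 16.4721
The function is convex.

1


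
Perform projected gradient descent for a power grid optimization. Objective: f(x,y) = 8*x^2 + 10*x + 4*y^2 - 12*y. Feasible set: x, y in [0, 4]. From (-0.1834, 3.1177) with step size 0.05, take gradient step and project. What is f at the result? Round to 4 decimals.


Step 1: Compute gradient at (-0.1834, 3.1177).
grad_x = 2*8*-0.1834 + 10 = 7.0656
grad_y = 2*4*3.1177 - 12 = 12.9416
Step 2: Gradient step.
x_raw = -0.1834 - 0.05*7.0656 = -0.5367
y_raw = 3.1177 - 0.05*12.9416 = 2.4706
Step 3: Project onto [0, 4].
x_proj = clip(-0.5367) = 0.0
y_proj = clip(2.4706) = 2.4706
Step 4: Evaluate f.
f(0.0, 2.4706) = -5.2316


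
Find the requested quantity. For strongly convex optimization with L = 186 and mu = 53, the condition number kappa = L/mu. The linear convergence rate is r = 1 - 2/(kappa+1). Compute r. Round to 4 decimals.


Step 1: Compute the condition number.
kappa = L/mu = 186/53 = 3.5094
Step 2: Compute the convergence rate.
r = 1 - 2/(kappa + 1) = 1 - 2*mu/(L + mu) = (L - mu)/(L + mu) = 133/239 = 0.5565


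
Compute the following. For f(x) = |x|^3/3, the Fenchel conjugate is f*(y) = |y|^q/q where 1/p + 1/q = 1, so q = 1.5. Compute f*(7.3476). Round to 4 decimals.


The conjugate exponent q satisfies 1/p + 1/q = 1.
p = 3, so q = 3/(3 - 1) = 1.5
|y|^q = 7.3476^1.5 = 19.9167
f*(7.3476) = 19.9167 / 1.5 = 13.2778


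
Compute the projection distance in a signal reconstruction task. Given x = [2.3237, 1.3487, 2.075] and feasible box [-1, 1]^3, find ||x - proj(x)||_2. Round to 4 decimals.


Project each component onto [-1, 1].
clip(2.3237) = 1.0, clip(1.3487) = 1.0, clip(2.075) = 1.0
Projection = [1.0, 1.0, 1.0]
Squared diffs: [1.7522, 0.1216, 1.1556]
Distance = sqrt(3.0294) = 1.7405


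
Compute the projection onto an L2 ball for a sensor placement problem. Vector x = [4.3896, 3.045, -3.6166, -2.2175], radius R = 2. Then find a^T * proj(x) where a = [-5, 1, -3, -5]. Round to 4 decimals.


Step 1: Compute ||x|| (intermediates to 6 decimals).
||x|| = sqrt(4.3896^2 + 3.045^2 + (-3.6166)^2 + (-2.2175)^2) = 6.821856
Step 2: Project.
Since ||x|| > R, scale = R/||x|| = 2/6.821856 = 0.293175, proj(x) = scale * x
proj(x) = [1.286921, 0.892718, -1.060297, -0.650116]
Step 3: Dot product.
a^T * proj(x) = -5*1.286921 + 1*0.892718 - 3*(-1.060297) - 5*(-0.650116) = 0.8896


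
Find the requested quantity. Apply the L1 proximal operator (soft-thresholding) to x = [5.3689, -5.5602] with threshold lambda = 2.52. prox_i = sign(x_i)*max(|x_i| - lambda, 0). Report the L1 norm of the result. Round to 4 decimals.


Soft-thresholding with lambda = 2.52:
prox(5.3689) = sign(5.3689)*max(|5.3689| - 2.52, 0) = 2.8489
prox(-5.5602) = sign(-5.5602)*max(|-5.5602| - 2.52, 0) = -3.0402
prox(x) = [2.8489, -3.0402]
||prox(x)||_1 = 2.8489 + 3.0402 = 5.8891


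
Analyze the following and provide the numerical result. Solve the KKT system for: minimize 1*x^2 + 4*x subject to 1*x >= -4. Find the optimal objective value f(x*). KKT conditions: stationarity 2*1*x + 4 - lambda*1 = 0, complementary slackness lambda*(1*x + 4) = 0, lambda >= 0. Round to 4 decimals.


Step 1: Try lambda = 0 (constraint inactive).
Stationarity: 2*1*x + 4 = 0
x* = -4/(2*1) = -2.0
Check constraint: 1*-2.0 = -2.0 >= -4 -- satisfied.
Step 2: Compute optimal value.
f(x*) = 1*(-2.0)^2 + 4*(-2.0) = -4.0


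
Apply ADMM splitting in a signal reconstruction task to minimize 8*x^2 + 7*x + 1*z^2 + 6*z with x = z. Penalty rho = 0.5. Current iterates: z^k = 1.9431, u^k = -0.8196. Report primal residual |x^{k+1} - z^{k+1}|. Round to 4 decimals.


ADMM iteration with rho = 0.5, z^k = 1.9431, u^k = -0.8196
Step 1: x-update.
Minimize 8*x^2 + 7*x + (0.5/2)*(x - 1.9431 - 0.8196)^2
FOC: (2*8 + 0.5)*x = -7 + 0.5*(1.9431 + 0.8196)
x^{k+1} = -0.3405
Step 2: z-update.
Minimize 1*z^2 + 6*z + (0.5/2)*(-0.3405 - z - 0.8196)^2
FOC: (2*1 + 0.5)*z = -6 + 0.5*(-0.3405 - 0.8196)
z^{k+1} = -2.632
Step 3: u-update.
u^{k+1} = -0.8196 - 0.3405 + 2.632 = 1.4719
Step 4: Primal residual = |-0.3405 + 2.632| = 2.2915


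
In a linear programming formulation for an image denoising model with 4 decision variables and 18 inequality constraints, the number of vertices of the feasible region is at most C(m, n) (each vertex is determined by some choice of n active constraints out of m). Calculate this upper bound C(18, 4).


Each vertex corresponds to some choice of n active constraints out of m, so the number of vertices is at most C(m, n) = m! / (n!(m-n)!).
m = 18, n = 4
Numerator: 18 * 17 * 16 * 15
Denominator: 4! = 24
C(18, 4) = 3060


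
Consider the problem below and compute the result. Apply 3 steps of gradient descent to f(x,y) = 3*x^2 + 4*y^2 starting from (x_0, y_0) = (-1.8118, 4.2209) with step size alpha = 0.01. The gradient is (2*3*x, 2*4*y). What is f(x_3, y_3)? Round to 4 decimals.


Gradient descent on f(x,y) = 3*x^2 + 4*y^2.
Starting point: (-1.8118, 4.2209), alpha = 0.01
Step 1: grad_x = 2*3*-1.8118 = -10.8708, grad_y = 2*4*4.2209 = 33.7672
  x_1 = -1.8118 - 0.01*-10.8708 = -1.7031
  y_1 = 4.2209 - 0.01*33.7672 = 3.8832
Step 2: grad_x = 2*3*-1.7031 = -10.2186, grad_y = 2*4*3.8832 = 31.0658
  x_2 = -1.7031 - 0.01*-10.2186 = -1.6009
  y_2 = 3.8832 - 0.01*31.0658 = 3.5726
Step 3: grad_x = 2*3*-1.6009 = -9.6054, grad_y = 2*4*3.5726 = 28.5806
  x_3 = -1.6009 - 0.01*-9.6054 = -1.5049
  y_3 = 3.5726 - 0.01*28.5806 = 3.2868
f(-1.5049, 3.2868) = 3*(-1.5049)^2 + 4*3.2868^2 = 50.005


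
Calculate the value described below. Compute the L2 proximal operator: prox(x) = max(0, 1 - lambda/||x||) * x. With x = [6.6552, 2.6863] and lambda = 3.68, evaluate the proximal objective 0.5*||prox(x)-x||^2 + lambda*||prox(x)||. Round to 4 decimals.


Step 1: Compute ||x||.
||x|| = 7.1769
Step 2: Compute scaling factor.
scale = max(0, 1 - 3.68/7.1769) = 0.4872
Step 3: prox(x) = [3.2427, 1.3089]
||prox(x)|| = 3.4969
Step 4: Proximal objective.
0.5*||prox-x||^2 = 6.7712
lambda*||prox|| = 12.8686
Total = 19.6398


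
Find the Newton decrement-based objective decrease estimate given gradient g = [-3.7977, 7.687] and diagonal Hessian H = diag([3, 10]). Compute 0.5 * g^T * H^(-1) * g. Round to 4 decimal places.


Step 1: H is diagonal, so H^(-1) * g = [-1.2659, 0.7687].
Step 2: g^T H^(-1) g = sum_i g_i^2 / H_ii
  = (-3.7977)^2/3 + (7.687)^2/10
  = 4.8075 + 5.909 = 10.7165
Step 3: Objective decrease = 0.5 * g^T H^(-1) g = 5.3583


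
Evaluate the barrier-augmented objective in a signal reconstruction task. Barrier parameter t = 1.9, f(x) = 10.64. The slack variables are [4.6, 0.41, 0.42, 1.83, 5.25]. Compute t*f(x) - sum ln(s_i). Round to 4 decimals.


Step 1: Compute log-barrier.
ln values: [1.5261, -0.8916, -0.8675, 0.6043, 1.6582]
phi = -(1.5261 - 0.8916 - 0.8675 + 0.6043 + 1.6582) = -2.0295
Step 2: Compute augmented objective.
t*f(x) = 1.9*10.64 = 20.216
Total = 20.216 - 2.0295 = 18.1865


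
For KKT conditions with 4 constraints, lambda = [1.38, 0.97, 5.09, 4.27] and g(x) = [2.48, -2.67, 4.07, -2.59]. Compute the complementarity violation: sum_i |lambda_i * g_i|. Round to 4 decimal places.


KKT complementary slackness check:
lambda_1 * g_1 = 1.38 * 2.48 = 3.4224
lambda_2 * g_2 = 0.97 * -2.67 = -2.5899
lambda_3 * g_3 = 5.09 * 4.07 = 20.7163
lambda_4 * g_4 = 4.27 * -2.59 = -11.0593
Total violation = 3.4224 + 2.5899 + 20.7163 + 11.0593 = 37.7879


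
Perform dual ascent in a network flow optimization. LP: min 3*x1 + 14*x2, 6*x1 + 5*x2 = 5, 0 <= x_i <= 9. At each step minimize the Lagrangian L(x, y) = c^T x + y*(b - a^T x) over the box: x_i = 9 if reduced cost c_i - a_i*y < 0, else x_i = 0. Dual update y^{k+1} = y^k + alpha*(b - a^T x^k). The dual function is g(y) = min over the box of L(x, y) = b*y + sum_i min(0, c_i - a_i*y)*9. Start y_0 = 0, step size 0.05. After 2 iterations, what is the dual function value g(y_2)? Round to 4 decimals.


Dual ascent for LP: min 3*x1 + 14*x2, 6*x1 + 5*x2 = 5, 0 <= x_i <= 9
Step 1: y^k = 0.0, reduced costs: (3.0, 14.0)
  x^k = (0.0, 0.0), subgradient = b - a^T x = 5.0
  y^{k+1} = 0.0 + 0.05*5.0 = 0.25
Step 2: y^k = 0.25, reduced costs: (1.5, 12.75)
  x^k = (0.0, 0.0), subgradient = b - a^T x = 5.0
  y^{k+1} = 0.25 + 0.05*5.0 = 0.5
Dual objective at y_2 = 0.5: reduced costs (0.0, 11.5), box minimizer x = (0.0, 0.0)
g(y_2) = b*y + (c1 - a1*y)*x1 + (c2 - a2*y)*x2 = 5*0.5 + 0.0*0.0 + 11.5*0.0 = 2.5 + 0.0 + 0.0 = 2.5


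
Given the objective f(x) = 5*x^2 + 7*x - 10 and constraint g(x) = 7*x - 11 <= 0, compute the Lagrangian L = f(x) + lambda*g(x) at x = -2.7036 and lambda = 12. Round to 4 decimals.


Step 1: Evaluate f(x).
f(-2.7036) = 5*(-2.7036)^2 + 7*(-2.7036) - 10 = 7.6221
Step 2: Evaluate g(x).
g(-2.7036) = 7*-2.7036 - 11 = -29.9252
Step 3: Compute Lagrangian.
L = 7.6221 + 12*-29.9252 = -351.4803


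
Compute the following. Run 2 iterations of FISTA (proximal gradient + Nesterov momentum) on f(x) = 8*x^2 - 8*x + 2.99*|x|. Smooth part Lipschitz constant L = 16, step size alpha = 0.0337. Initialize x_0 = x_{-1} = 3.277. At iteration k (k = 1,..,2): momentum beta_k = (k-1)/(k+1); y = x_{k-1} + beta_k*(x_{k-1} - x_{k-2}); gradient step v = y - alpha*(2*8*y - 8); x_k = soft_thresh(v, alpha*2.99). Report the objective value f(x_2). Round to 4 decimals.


FISTA on f(x) = 8*x^2 - 8*x + 2.99*|x|
L = 16, alpha = 0.0337
Iteration 1: beta = 0.0, y = 3.277 + 0.0*(3.277 - 3.277) = 3.277
  grad(y) = 44.432, v = y - alpha*grad = 1.7796
  prox(v) = soft_thresh(1.7796, 0.1008) = 1.6789
Iteration 2: beta = 0.3333, y = 1.6789 + 0.3333*(1.6789 - 3.277) = 1.1462
  grad(y) = 10.3387, v = y - alpha*grad = 0.7978
  prox(v) = soft_thresh(0.7978, 0.1008) = 0.697
f(x_2) = 8*0.697^2 - 8*0.697 + 2.99*|0.697| = 0.3945


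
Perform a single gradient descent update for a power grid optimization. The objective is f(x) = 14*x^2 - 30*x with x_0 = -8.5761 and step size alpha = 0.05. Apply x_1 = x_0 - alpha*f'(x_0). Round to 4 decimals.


We compute the gradient at x_0 and apply the update.
f'(x) = 28*x - 30
f'(-8.5761) = 28*-8.5761 - 30 = -270.1308
x_1 = -8.5761 - 0.05*-270.1308 = 4.9304


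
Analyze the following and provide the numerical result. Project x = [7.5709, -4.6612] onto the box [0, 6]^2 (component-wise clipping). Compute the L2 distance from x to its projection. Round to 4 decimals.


Project each component onto [0, 6].
clip(7.5709) = 6.0, clip(-4.6612) = 0.0
Projection = [6.0, 0.0]
Squared diffs: [2.4677, 21.7268]
Distance = sqrt(24.1945) = 4.9188
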